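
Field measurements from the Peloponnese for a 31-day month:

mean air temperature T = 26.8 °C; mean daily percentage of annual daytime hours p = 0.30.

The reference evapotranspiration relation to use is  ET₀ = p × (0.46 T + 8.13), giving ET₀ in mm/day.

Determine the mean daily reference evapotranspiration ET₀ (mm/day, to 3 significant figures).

ET₀ = 0.30 × (0.46 × 26.8 + 8.13) = 0.30 × 20.458 = 6.1374 mm/d

6.14 mm/day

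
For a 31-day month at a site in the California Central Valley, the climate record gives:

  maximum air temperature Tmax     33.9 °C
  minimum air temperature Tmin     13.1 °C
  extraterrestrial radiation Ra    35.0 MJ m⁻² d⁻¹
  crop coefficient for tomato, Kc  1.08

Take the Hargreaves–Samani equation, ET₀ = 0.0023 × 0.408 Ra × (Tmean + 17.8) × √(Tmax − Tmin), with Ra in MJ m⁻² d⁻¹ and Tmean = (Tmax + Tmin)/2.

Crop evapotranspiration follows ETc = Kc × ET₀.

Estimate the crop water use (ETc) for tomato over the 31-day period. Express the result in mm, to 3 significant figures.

207 mm

Tmean = (33.9 + 13.1)/2 = 23.50 °C
0.408 Ra = 0.408 × 35.0 = 14.2800 mm/d equivalent
ET₀ = 0.0023 × 14.2800 × (23.50 + 17.8) × √20.8 = 0.0023 × 14.2800 × 41.30 × 4.5607 = 6.1864 mm/d
ETc = Kc × ET₀ = 1.08 × 6.1864 = 6.6813 mm/d
Over 31 days: 6.6813 × 31 = 207.120 mm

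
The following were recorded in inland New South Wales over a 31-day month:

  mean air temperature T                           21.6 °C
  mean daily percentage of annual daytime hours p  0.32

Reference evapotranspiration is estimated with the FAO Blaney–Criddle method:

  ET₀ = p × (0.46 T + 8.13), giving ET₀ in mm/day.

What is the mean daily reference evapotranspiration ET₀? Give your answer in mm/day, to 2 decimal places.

ET₀ = 0.32 × (0.46 × 21.6 + 8.13) = 0.32 × 18.066 = 5.7811 mm/d

5.78 mm/day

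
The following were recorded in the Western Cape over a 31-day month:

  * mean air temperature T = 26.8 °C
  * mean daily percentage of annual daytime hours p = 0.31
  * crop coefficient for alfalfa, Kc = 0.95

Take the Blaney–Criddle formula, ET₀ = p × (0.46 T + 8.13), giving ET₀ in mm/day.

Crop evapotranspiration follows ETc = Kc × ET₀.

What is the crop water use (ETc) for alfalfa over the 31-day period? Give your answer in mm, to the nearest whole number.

187 mm

ET₀ = 0.31 × (0.46 × 26.8 + 8.13) = 0.31 × 20.458 = 6.3420 mm/d
ETc = Kc × ET₀ = 0.95 × 6.3420 = 6.0249 mm/d
Over 31 days: 6.0249 × 31 = 186.772 mm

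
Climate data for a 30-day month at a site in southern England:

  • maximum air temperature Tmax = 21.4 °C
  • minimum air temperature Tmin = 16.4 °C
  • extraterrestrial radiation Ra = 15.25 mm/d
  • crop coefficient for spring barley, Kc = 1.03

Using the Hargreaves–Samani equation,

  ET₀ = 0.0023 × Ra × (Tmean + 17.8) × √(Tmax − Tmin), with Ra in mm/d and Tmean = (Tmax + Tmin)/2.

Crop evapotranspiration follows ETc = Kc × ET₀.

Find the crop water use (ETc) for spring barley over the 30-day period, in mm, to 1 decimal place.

88.9 mm

Tmean = (21.4 + 16.4)/2 = 18.90 °C
ET₀ = 0.0023 × 15.25 × (18.90 + 17.8) × √5.0 = 0.0023 × 15.25 × 36.70 × 2.2361 = 2.8784 mm/d
ETc = Kc × ET₀ = 1.03 × 2.8784 = 2.9648 mm/d
Over 30 days: 2.9648 × 30 = 88.944 mm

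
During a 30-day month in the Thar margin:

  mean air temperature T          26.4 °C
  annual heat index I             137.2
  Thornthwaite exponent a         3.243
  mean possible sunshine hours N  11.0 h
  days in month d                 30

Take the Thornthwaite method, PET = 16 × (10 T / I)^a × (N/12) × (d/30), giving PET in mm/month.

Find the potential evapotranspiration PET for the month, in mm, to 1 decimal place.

122.5 mm

10T/I = 10 × 26.4 / 137.2 = 1.9242
(10T/I)^a = 1.9242^3.243 = 8.3526
Uncorrected PET = 16 × 8.3526 = 133.642 mm
Correction = (N/12)(d/30) = (11.0/12)(30/30) = 0.9167
PET = 133.642 × 0.9167 = 122.510 mm/month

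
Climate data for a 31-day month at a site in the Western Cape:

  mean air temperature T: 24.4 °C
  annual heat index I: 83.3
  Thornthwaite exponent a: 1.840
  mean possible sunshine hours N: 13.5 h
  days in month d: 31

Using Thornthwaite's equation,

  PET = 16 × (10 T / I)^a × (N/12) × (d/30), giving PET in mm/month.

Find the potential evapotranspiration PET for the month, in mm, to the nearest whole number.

134 mm

10T/I = 10 × 24.4 / 83.3 = 2.9292
(10T/I)^a = 2.9292^1.840 = 7.2247
Uncorrected PET = 16 × 7.2247 = 115.595 mm
Correction = (N/12)(d/30) = (13.5/12)(31/30) = 1.1625
PET = 115.595 × 1.1625 = 134.379 mm/month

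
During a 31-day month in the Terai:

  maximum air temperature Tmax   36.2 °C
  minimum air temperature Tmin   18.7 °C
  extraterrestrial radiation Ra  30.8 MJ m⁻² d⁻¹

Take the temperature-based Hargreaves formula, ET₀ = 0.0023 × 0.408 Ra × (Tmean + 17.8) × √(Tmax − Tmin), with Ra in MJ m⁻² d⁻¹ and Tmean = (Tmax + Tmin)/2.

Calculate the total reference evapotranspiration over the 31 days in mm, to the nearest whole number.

170 mm

Tmean = (36.2 + 18.7)/2 = 27.45 °C
0.408 Ra = 0.408 × 30.8 = 12.5664 mm/d equivalent
ET₀ = 0.0023 × 12.5664 × (27.45 + 17.8) × √17.5 = 0.0023 × 12.5664 × 45.25 × 4.1833 = 5.4711 mm/d
Over 31 days: 5.4711 × 31 = 169.604 mm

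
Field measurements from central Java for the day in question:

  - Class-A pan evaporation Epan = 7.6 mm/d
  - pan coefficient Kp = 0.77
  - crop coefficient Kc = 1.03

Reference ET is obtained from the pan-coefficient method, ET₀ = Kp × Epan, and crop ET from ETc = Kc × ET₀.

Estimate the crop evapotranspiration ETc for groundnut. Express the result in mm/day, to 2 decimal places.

ET₀ = 0.77 × 7.6 = 5.8520 mm/d
ETc = Kc × ET₀ = 1.03 × 5.8520 = 6.0276 mm/d

6.03 mm/day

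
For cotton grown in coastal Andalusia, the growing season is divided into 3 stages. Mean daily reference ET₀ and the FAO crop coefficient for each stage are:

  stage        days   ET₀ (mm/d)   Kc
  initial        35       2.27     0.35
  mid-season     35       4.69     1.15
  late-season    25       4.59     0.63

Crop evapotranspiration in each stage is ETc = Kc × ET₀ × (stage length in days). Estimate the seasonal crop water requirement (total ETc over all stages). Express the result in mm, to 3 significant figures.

initial: 0.35 × 2.27 × 35 = 27.81 mm
mid-season: 1.15 × 4.69 × 35 = 188.77 mm
late-season: 0.63 × 4.59 × 25 = 72.29 mm
Seasonal total = 288.87 mm

289 mm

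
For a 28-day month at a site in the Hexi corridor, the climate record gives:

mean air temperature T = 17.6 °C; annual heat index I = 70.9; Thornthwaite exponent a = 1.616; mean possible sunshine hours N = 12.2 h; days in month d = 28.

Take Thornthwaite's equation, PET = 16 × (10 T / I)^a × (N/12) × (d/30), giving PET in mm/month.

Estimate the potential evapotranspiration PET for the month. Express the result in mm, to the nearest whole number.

10T/I = 10 × 17.6 / 70.9 = 2.4824
(10T/I)^a = 2.4824^1.616 = 4.3462
Uncorrected PET = 16 × 4.3462 = 69.539 mm
Correction = (N/12)(d/30) = (12.2/12)(28/30) = 0.9489
PET = 69.539 × 0.9489 = 65.986 mm/month

66 mm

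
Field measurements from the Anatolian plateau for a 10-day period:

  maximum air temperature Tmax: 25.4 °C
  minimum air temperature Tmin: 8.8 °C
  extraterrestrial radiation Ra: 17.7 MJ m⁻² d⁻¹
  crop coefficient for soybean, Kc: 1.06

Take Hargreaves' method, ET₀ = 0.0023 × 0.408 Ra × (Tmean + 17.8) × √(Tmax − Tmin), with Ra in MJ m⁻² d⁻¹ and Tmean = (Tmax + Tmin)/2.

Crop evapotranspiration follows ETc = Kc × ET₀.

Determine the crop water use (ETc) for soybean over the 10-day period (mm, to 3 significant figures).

Tmean = (25.4 + 8.8)/2 = 17.10 °C
0.408 Ra = 0.408 × 17.7 = 7.2216 mm/d equivalent
ET₀ = 0.0023 × 7.2216 × (17.10 + 17.8) × √16.6 = 0.0023 × 7.2216 × 34.90 × 4.0743 = 2.3618 mm/d
ETc = Kc × ET₀ = 1.06 × 2.3618 = 2.5035 mm/d
Over 10 days: 2.5035 × 10 = 25.035 mm

25.0 mm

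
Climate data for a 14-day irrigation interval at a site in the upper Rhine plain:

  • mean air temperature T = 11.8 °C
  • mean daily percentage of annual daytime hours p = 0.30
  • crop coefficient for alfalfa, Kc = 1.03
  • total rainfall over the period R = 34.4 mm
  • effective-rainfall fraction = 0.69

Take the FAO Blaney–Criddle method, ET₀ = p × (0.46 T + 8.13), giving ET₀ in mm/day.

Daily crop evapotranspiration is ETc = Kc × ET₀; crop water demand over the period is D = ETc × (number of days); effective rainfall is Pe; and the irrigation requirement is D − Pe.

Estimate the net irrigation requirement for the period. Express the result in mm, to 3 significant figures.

ET₀ = 0.30 × (0.46 × 11.8 + 8.13) = 0.30 × 13.558 = 4.0674 mm/d
ETc = Kc × ET₀ = 1.03 × 4.0674 = 4.1894 mm/d
Crop demand D = ETc × 14 d = 4.1894 × 14 = 58.652 mm
Pe = 0.69 × 34.4 = 23.736 mm
D − Pe = 58.652 − 23.736 = 34.916 mm

34.9 mm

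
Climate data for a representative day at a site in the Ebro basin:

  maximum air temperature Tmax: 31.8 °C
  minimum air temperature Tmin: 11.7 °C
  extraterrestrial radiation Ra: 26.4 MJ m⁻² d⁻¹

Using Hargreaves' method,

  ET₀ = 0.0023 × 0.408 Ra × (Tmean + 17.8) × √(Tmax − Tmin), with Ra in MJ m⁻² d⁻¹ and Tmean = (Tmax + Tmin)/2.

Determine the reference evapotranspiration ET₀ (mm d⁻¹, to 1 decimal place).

4.4 mm d⁻¹

Tmean = (31.8 + 11.7)/2 = 21.75 °C
0.408 Ra = 0.408 × 26.4 = 10.7712 mm/d equivalent
ET₀ = 0.0023 × 10.7712 × (21.75 + 17.8) × √20.1 = 0.0023 × 10.7712 × 39.55 × 4.4833 = 4.3927 mm/d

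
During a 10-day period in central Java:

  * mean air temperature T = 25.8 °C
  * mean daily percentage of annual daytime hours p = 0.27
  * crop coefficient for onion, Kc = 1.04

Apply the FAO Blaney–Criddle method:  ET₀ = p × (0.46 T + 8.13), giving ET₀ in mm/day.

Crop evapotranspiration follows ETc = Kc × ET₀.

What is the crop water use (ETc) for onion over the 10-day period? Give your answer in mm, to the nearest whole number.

56 mm

ET₀ = 0.27 × (0.46 × 25.8 + 8.13) = 0.27 × 19.998 = 5.3995 mm/d
ETc = Kc × ET₀ = 1.04 × 5.3995 = 5.6155 mm/d
Over 10 days: 5.6155 × 10 = 56.155 mm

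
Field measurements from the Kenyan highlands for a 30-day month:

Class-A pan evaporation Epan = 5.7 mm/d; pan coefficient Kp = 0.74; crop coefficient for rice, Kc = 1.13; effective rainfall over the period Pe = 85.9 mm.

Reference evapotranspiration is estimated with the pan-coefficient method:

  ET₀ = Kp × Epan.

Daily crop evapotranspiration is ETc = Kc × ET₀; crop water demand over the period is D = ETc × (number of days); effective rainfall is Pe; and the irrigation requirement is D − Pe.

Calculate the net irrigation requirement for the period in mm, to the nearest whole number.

ET₀ = 0.74 × 5.7 = 4.2180 mm/d
ETc = Kc × ET₀ = 1.13 × 4.2180 = 4.7663 mm/d
Crop demand D = ETc × 30 d = 4.7663 × 30 = 142.989 mm
D − Pe = 142.989 − 85.9 = 57.089 mm

57 mm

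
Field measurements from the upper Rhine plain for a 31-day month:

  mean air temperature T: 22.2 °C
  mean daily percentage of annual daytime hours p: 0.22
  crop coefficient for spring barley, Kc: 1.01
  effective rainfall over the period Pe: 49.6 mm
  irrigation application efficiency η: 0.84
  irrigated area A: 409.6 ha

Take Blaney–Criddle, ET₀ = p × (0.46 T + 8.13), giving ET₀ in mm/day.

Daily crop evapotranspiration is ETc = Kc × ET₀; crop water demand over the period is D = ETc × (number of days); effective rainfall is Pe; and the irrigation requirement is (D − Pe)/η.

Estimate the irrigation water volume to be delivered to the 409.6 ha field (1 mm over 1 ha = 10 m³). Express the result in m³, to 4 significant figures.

ET₀ = 0.22 × (0.46 × 22.2 + 8.13) = 0.22 × 18.342 = 4.0352 mm/d
ETc = Kc × ET₀ = 1.01 × 4.0352 = 4.0756 mm/d
Crop demand D = ETc × 31 d = 4.0756 × 31 = 126.344 mm
D − Pe = 126.344 − 49.6 = 76.744 mm
Gross irrigation = 76.744 / 0.84 = 91.362 mm
Volume = 91.362 mm × 409.6 ha × 10 = 374218.8 m³

374200 m³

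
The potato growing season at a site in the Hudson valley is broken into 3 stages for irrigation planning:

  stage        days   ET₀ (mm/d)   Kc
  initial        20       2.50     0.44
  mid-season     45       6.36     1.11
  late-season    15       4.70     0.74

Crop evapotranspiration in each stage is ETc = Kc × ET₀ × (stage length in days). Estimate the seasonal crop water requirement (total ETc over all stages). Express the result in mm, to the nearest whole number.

392 mm

initial: 0.44 × 2.50 × 20 = 22.00 mm
mid-season: 1.11 × 6.36 × 45 = 317.68 mm
late-season: 0.74 × 4.70 × 15 = 52.17 mm
Seasonal total = 391.85 mm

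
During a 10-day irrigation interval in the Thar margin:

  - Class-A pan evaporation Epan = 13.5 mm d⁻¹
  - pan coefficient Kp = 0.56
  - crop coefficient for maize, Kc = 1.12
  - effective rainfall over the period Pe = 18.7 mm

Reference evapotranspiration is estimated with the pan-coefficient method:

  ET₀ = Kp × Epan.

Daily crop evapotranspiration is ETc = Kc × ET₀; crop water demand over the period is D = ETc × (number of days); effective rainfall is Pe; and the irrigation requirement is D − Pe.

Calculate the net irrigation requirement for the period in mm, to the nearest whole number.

66 mm

ET₀ = 0.56 × 13.5 = 7.5600 mm/d
ETc = Kc × ET₀ = 1.12 × 7.5600 = 8.4672 mm/d
Crop demand D = ETc × 10 d = 8.4672 × 10 = 84.672 mm
D − Pe = 84.672 − 18.7 = 65.972 mm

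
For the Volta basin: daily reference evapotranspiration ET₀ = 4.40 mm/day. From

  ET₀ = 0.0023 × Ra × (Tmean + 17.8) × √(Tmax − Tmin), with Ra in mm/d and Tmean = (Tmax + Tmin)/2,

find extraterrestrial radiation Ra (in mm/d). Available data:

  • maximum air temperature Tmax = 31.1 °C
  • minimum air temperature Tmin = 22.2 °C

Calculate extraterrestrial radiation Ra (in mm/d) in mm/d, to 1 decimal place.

Tmean = 26.65 °C; √ΔT = 2.9833
Ra = ET₀ / [0.0023 × (Tmean+17.8) × √ΔT] = 4.40 / (0.0023 × 44.45 × 2.9833) = 14.426 mm/d

14.4 mm/d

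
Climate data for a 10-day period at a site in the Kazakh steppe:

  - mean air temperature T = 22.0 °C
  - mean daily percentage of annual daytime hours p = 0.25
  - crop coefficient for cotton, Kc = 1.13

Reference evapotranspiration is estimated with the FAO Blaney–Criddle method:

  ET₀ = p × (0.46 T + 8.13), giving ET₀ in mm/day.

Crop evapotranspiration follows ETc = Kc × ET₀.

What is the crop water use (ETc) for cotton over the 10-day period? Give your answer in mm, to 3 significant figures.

51.6 mm

ET₀ = 0.25 × (0.46 × 22.0 + 8.13) = 0.25 × 18.250 = 4.5625 mm/d
ETc = Kc × ET₀ = 1.13 × 4.5625 = 5.1556 mm/d
Over 10 days: 5.1556 × 10 = 51.556 mm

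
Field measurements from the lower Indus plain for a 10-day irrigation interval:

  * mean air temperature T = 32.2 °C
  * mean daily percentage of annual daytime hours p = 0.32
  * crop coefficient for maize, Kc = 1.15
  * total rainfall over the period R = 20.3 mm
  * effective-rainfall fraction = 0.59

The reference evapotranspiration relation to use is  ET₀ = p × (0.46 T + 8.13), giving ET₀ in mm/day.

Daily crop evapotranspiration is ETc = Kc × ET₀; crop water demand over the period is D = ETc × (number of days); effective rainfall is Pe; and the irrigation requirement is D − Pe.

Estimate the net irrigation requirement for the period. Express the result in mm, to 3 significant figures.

72.4 mm

ET₀ = 0.32 × (0.46 × 32.2 + 8.13) = 0.32 × 22.942 = 7.3414 mm/d
ETc = Kc × ET₀ = 1.15 × 7.3414 = 8.4426 mm/d
Crop demand D = ETc × 10 d = 8.4426 × 10 = 84.426 mm
Pe = 0.59 × 20.3 = 11.977 mm
D − Pe = 84.426 − 11.977 = 72.449 mm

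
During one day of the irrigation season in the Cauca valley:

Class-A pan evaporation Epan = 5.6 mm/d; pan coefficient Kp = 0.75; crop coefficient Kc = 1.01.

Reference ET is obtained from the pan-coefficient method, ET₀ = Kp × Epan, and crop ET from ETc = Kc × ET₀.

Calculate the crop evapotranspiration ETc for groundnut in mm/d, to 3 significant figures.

4.24 mm/d

ET₀ = 0.75 × 5.6 = 4.2000 mm/d
ETc = Kc × ET₀ = 1.01 × 4.2000 = 4.2420 mm/d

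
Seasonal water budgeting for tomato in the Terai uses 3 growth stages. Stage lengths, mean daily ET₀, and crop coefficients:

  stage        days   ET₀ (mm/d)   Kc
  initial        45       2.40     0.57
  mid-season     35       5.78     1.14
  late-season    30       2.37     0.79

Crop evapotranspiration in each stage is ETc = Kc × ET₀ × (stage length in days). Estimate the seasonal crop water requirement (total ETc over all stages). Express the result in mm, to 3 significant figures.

initial: 0.57 × 2.40 × 45 = 61.56 mm
mid-season: 1.14 × 5.78 × 35 = 230.62 mm
late-season: 0.79 × 2.37 × 30 = 56.17 mm
Seasonal total = 348.35 mm

348 mm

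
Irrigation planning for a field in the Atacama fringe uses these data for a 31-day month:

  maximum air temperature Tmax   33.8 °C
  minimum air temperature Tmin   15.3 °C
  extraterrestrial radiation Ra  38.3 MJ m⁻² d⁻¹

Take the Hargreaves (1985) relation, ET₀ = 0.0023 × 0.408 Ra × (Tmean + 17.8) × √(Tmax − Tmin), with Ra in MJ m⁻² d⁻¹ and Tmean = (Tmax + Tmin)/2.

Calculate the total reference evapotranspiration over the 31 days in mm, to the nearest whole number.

Tmean = (33.8 + 15.3)/2 = 24.55 °C
0.408 Ra = 0.408 × 38.3 = 15.6264 mm/d equivalent
ET₀ = 0.0023 × 15.6264 × (24.55 + 17.8) × √18.5 = 0.0023 × 15.6264 × 42.35 × 4.3012 = 6.5468 mm/d
Over 31 days: 6.5468 × 31 = 202.951 mm

203 mm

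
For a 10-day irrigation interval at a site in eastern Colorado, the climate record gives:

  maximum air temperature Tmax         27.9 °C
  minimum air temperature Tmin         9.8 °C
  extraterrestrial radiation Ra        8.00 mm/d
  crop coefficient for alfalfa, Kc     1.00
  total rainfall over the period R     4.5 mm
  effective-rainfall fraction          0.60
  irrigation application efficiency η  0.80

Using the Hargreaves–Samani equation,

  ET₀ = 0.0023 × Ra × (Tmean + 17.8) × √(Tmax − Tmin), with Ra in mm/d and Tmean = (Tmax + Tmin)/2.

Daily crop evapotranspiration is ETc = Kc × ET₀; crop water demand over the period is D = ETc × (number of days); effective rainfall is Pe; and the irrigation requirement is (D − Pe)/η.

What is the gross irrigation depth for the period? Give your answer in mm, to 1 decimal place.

Tmean = (27.9 + 9.8)/2 = 18.85 °C
ET₀ = 0.0023 × 8.00 × (18.85 + 17.8) × √18.1 = 0.0023 × 8.00 × 36.65 × 4.2544 = 2.8690 mm/d
ETc = Kc × ET₀ = 1.00 × 2.8690 = 2.8690 mm/d
Crop demand D = ETc × 10 d = 2.8690 × 10 = 28.690 mm
Pe = 0.60 × 4.5 = 2.700 mm
D − Pe = 28.690 − 2.700 = 25.990 mm
Gross irrigation = 25.990 / 0.80 = 32.488 mm

32.5 mm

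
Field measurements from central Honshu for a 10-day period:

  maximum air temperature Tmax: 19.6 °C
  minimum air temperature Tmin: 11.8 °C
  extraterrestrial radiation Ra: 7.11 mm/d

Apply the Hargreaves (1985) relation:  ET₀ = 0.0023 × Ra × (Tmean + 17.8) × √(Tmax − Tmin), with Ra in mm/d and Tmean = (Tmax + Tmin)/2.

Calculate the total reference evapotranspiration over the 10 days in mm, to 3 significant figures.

Tmean = (19.6 + 11.8)/2 = 15.70 °C
ET₀ = 0.0023 × 7.11 × (15.70 + 17.8) × √7.8 = 0.0023 × 7.11 × 33.50 × 2.7928 = 1.5300 mm/d
Over 10 days: 1.5300 × 10 = 15.300 mm

15.3 mm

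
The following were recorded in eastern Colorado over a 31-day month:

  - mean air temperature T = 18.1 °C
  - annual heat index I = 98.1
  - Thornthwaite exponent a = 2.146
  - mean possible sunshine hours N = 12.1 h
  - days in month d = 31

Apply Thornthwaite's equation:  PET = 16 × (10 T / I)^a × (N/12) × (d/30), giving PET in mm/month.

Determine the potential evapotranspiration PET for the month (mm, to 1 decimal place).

62.1 mm

10T/I = 10 × 18.1 / 98.1 = 1.8451
(10T/I)^a = 1.8451^2.146 = 3.7229
Uncorrected PET = 16 × 3.7229 = 59.566 mm
Correction = (N/12)(d/30) = (12.1/12)(31/30) = 1.0419
PET = 59.566 × 1.0419 = 62.062 mm/month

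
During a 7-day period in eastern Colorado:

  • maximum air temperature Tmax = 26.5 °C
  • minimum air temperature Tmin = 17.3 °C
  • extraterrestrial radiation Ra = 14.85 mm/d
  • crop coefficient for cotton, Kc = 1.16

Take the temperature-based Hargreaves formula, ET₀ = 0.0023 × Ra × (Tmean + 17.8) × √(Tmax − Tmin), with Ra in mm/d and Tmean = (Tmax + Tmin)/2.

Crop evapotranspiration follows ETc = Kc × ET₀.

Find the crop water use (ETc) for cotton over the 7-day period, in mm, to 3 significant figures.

Tmean = (26.5 + 17.3)/2 = 21.90 °C
ET₀ = 0.0023 × 14.85 × (21.90 + 17.8) × √9.2 = 0.0023 × 14.85 × 39.70 × 3.0332 = 4.1129 mm/d
ETc = Kc × ET₀ = 1.16 × 4.1129 = 4.7710 mm/d
Over 7 days: 4.7710 × 7 = 33.397 mm

33.4 mm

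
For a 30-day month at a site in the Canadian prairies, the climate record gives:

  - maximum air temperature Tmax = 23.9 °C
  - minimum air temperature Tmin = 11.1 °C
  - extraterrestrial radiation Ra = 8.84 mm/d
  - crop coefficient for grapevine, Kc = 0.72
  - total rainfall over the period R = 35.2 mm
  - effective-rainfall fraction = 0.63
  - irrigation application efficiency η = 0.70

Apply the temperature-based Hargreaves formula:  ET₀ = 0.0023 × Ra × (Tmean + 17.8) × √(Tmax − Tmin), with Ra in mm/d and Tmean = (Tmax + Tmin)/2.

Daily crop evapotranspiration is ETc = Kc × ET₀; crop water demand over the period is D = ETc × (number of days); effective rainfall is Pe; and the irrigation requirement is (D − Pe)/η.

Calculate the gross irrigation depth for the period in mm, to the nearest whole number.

48 mm

Tmean = (23.9 + 11.1)/2 = 17.50 °C
ET₀ = 0.0023 × 8.84 × (17.50 + 17.8) × √12.8 = 0.0023 × 8.84 × 35.30 × 3.5777 = 2.5678 mm/d
ETc = Kc × ET₀ = 0.72 × 2.5678 = 1.8488 mm/d
Crop demand D = ETc × 30 d = 1.8488 × 30 = 55.464 mm
Pe = 0.63 × 35.2 = 22.176 mm
D − Pe = 55.464 − 22.176 = 33.288 mm
Gross irrigation = 33.288 / 0.70 = 47.554 mm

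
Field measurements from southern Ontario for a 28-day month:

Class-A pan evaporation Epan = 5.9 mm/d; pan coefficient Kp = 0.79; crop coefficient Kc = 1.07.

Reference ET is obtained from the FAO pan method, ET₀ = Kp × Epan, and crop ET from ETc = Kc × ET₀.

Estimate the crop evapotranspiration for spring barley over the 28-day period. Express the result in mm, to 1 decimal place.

139.6 mm

ET₀ = 0.79 × 5.9 = 4.6610 mm/d
ETc = Kc × ET₀ = 1.07 × 4.6610 = 4.9873 mm/d
Over 28 days: 4.9873 × 28 = 139.644 mm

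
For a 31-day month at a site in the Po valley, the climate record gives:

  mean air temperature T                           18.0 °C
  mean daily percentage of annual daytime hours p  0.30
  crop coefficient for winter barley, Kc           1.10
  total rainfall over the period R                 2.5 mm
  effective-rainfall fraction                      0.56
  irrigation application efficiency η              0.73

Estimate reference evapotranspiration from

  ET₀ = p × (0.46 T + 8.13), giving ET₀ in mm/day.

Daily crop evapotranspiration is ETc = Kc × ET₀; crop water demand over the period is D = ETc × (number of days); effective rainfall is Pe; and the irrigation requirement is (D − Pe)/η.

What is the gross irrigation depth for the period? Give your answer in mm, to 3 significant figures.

ET₀ = 0.30 × (0.46 × 18.0 + 8.13) = 0.30 × 16.410 = 4.9230 mm/d
ETc = Kc × ET₀ = 1.10 × 4.9230 = 5.4153 mm/d
Crop demand D = ETc × 31 d = 5.4153 × 31 = 167.874 mm
Pe = 0.56 × 2.5 = 1.400 mm
D − Pe = 167.874 − 1.400 = 166.474 mm
Gross irrigation = 166.474 / 0.73 = 228.047 mm

228 mm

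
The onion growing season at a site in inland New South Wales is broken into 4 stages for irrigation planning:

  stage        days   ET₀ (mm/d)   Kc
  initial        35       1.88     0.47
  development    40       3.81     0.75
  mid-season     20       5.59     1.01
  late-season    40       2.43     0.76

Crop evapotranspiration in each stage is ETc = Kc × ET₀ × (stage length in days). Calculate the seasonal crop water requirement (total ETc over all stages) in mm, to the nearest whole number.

332 mm

initial: 0.47 × 1.88 × 35 = 30.93 mm
development: 0.75 × 3.81 × 40 = 114.30 mm
mid-season: 1.01 × 5.59 × 20 = 112.92 mm
late-season: 0.76 × 2.43 × 40 = 73.87 mm
Seasonal total = 332.02 mm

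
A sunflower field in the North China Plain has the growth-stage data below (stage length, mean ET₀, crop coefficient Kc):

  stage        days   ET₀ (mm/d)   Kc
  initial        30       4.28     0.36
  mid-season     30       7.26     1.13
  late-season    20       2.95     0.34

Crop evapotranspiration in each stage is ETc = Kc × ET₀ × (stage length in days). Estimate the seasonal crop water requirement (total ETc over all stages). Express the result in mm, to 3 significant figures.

initial: 0.36 × 4.28 × 30 = 46.22 mm
mid-season: 1.13 × 7.26 × 30 = 246.11 mm
late-season: 0.34 × 2.95 × 20 = 20.06 mm
Seasonal total = 312.39 mm

312 mm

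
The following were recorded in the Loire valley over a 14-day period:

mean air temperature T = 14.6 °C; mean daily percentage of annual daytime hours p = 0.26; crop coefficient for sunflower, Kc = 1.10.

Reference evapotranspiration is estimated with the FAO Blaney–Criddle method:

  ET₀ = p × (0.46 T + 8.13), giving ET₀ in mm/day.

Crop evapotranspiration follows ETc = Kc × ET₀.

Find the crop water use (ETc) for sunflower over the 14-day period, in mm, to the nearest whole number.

59 mm

ET₀ = 0.26 × (0.46 × 14.6 + 8.13) = 0.26 × 14.846 = 3.8600 mm/d
ETc = Kc × ET₀ = 1.10 × 3.8600 = 4.2460 mm/d
Over 14 days: 4.2460 × 14 = 59.444 mm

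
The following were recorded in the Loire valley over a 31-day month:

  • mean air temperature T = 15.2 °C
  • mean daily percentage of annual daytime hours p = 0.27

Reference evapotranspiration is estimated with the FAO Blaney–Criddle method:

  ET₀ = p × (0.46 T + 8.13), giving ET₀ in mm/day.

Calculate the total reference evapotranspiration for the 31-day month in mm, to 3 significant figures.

ET₀ = 0.27 × (0.46 × 15.2 + 8.13) = 0.27 × 15.122 = 4.0829 mm/d
Monthly total = 4.0829 × 31 = 126.570 mm

127 mm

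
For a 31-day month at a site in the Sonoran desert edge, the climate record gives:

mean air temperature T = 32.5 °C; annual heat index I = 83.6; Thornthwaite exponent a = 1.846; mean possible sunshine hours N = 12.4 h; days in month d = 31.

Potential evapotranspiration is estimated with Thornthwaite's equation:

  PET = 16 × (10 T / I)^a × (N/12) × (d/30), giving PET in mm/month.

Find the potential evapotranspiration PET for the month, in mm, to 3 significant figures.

209 mm

10T/I = 10 × 32.5 / 83.6 = 3.8876
(10T/I)^a = 3.8876^1.846 = 12.2617
Uncorrected PET = 16 × 12.2617 = 196.187 mm
Correction = (N/12)(d/30) = (12.4/12)(31/30) = 1.0678
PET = 196.187 × 1.0678 = 209.488 mm/month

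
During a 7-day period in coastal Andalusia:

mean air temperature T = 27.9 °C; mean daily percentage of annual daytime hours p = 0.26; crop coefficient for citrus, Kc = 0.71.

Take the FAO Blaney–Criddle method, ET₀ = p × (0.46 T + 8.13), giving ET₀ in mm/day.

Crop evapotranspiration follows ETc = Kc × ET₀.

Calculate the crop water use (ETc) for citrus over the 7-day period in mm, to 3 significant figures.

ET₀ = 0.26 × (0.46 × 27.9 + 8.13) = 0.26 × 20.964 = 5.4506 mm/d
ETc = Kc × ET₀ = 0.71 × 5.4506 = 3.8699 mm/d
Over 7 days: 3.8699 × 7 = 27.089 mm

27.1 mm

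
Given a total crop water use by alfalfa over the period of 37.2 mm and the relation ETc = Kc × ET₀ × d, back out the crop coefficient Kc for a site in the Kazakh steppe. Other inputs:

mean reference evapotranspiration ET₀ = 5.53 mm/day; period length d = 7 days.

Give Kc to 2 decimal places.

0.96

ETc = Kc × ET₀ × d  ⇒  Kc = ETc / (ET₀ × d)
Kc = 37.2 / (5.53 × 7) = 37.2 / 38.71 = 0.9610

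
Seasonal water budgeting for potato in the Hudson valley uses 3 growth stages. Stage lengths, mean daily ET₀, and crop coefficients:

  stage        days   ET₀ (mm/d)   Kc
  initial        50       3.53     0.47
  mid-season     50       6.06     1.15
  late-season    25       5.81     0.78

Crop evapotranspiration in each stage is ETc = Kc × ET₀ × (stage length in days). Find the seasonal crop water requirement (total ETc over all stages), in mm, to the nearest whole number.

initial: 0.47 × 3.53 × 50 = 82.96 mm
mid-season: 1.15 × 6.06 × 50 = 348.45 mm
late-season: 0.78 × 5.81 × 25 = 113.30 mm
Seasonal total = 544.71 mm

545 mm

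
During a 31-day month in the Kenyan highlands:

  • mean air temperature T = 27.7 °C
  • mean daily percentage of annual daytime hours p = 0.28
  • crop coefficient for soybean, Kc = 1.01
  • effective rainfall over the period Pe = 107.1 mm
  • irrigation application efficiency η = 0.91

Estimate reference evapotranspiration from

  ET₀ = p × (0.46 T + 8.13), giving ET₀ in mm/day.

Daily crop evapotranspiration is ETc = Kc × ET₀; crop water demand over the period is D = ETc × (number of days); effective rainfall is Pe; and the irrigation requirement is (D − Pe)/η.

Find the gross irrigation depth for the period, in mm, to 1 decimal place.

ET₀ = 0.28 × (0.46 × 27.7 + 8.13) = 0.28 × 20.872 = 5.8442 mm/d
ETc = Kc × ET₀ = 1.01 × 5.8442 = 5.9026 mm/d
Crop demand D = ETc × 31 d = 5.9026 × 31 = 182.981 mm
D − Pe = 182.981 − 107.1 = 75.881 mm
Gross irrigation = 75.881 / 0.91 = 83.386 mm

83.4 mm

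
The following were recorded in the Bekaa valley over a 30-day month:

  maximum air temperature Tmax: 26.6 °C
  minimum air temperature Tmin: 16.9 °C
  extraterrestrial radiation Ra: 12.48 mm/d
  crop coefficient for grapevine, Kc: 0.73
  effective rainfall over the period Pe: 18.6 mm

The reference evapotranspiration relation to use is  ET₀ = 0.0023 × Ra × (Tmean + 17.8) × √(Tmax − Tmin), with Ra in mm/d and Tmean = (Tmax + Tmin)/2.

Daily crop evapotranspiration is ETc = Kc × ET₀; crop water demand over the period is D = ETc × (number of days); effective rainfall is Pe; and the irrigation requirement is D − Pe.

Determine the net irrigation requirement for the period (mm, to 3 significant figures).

58.8 mm

Tmean = (26.6 + 16.9)/2 = 21.75 °C
ET₀ = 0.0023 × 12.48 × (21.75 + 17.8) × √9.7 = 0.0023 × 12.48 × 39.55 × 3.1145 = 3.5357 mm/d
ETc = Kc × ET₀ = 0.73 × 3.5357 = 2.5811 mm/d
Crop demand D = ETc × 30 d = 2.5811 × 30 = 77.433 mm
D − Pe = 77.433 − 18.6 = 58.833 mm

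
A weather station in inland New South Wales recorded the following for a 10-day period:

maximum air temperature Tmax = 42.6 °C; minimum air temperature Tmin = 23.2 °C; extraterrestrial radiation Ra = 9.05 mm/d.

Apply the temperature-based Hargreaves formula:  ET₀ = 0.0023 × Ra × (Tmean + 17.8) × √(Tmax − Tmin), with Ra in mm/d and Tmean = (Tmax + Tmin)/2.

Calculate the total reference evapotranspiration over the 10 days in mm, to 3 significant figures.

Tmean = (42.6 + 23.2)/2 = 32.90 °C
ET₀ = 0.0023 × 9.05 × (32.90 + 17.8) × √19.4 = 0.0023 × 9.05 × 50.70 × 4.4045 = 4.6482 mm/d
Over 10 days: 4.6482 × 10 = 46.482 mm

46.5 mm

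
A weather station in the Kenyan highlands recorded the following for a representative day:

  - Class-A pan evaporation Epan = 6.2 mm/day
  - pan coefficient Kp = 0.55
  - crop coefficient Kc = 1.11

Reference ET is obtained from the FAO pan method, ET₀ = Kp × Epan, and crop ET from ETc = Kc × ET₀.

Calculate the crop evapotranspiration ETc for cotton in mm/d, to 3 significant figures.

3.79 mm/d

ET₀ = 0.55 × 6.2 = 3.4100 mm/d
ETc = Kc × ET₀ = 1.11 × 3.4100 = 3.7851 mm/d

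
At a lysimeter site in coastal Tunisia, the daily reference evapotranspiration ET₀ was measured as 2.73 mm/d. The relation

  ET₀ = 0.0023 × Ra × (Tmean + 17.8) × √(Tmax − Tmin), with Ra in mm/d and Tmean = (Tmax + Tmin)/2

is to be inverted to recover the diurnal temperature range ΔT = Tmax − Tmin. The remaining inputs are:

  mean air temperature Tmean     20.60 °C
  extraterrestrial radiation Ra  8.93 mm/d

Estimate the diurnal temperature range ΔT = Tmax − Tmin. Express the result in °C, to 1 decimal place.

12.0 °C

√ΔT = ET₀ / [0.0023 × Ra × (Tmean+17.8)] = 2.73 / (0.0023 × 8.93 × 38.40) = 3.4614
ΔT = 3.4614² = 11.981 °C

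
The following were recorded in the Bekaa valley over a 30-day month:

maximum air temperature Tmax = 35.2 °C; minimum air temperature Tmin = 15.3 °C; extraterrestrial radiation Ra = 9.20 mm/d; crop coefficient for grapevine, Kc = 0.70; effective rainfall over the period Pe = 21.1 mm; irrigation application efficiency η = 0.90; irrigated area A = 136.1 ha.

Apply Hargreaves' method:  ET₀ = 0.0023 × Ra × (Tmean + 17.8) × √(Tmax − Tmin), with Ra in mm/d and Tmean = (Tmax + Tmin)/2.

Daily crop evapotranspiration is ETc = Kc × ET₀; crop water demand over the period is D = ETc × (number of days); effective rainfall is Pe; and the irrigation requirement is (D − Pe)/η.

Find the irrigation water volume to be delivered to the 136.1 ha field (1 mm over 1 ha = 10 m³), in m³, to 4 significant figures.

Tmean = (35.2 + 15.3)/2 = 25.25 °C
ET₀ = 0.0023 × 9.20 × (25.25 + 17.8) × √19.9 = 0.0023 × 9.20 × 43.05 × 4.4609 = 4.0636 mm/d
ETc = Kc × ET₀ = 0.70 × 4.0636 = 2.8445 mm/d
Crop demand D = ETc × 30 d = 2.8445 × 30 = 85.335 mm
D − Pe = 85.335 − 21.1 = 64.235 mm
Gross irrigation = 64.235 / 0.90 = 71.372 mm
Volume = 71.372 mm × 136.1 ha × 10 = 97137.3 m³

97140 m³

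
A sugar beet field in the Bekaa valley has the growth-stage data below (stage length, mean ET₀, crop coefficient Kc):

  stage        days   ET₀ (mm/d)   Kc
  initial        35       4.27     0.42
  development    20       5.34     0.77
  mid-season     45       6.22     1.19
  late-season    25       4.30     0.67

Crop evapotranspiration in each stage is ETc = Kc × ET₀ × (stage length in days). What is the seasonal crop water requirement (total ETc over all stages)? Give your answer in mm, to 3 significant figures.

550 mm

initial: 0.42 × 4.27 × 35 = 62.77 mm
development: 0.77 × 5.34 × 20 = 82.24 mm
mid-season: 1.19 × 6.22 × 45 = 333.08 mm
late-season: 0.67 × 4.30 × 25 = 72.03 mm
Seasonal total = 550.12 mm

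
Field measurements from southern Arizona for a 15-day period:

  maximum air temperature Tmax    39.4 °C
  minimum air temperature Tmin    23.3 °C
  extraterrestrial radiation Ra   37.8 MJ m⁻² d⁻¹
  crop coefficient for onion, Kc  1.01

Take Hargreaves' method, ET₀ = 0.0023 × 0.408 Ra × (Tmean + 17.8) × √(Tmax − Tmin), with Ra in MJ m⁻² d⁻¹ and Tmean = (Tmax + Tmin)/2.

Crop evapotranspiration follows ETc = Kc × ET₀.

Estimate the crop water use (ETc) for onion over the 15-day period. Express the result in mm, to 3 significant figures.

106 mm

Tmean = (39.4 + 23.3)/2 = 31.35 °C
0.408 Ra = 0.408 × 37.8 = 15.4224 mm/d equivalent
ET₀ = 0.0023 × 15.4224 × (31.35 + 17.8) × √16.1 = 0.0023 × 15.4224 × 49.15 × 4.0125 = 6.9955 mm/d
ETc = Kc × ET₀ = 1.01 × 6.9955 = 7.0655 mm/d
Over 15 days: 7.0655 × 15 = 105.983 mm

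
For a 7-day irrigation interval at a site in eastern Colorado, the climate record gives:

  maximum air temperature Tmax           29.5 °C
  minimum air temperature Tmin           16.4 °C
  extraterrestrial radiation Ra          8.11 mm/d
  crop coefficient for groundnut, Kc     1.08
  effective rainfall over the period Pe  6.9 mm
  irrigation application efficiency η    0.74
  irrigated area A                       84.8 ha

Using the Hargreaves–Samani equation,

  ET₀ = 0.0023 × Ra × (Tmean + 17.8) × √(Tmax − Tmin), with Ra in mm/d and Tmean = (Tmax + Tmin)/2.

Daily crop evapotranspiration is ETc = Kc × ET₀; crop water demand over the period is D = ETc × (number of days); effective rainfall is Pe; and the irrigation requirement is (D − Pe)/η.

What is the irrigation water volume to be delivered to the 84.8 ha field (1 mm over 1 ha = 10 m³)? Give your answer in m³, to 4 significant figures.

Tmean = (29.5 + 16.4)/2 = 22.95 °C
ET₀ = 0.0023 × 8.11 × (22.95 + 17.8) × √13.1 = 0.0023 × 8.11 × 40.75 × 3.6194 = 2.7511 mm/d
ETc = Kc × ET₀ = 1.08 × 2.7511 = 2.9712 mm/d
Crop demand D = ETc × 7 d = 2.9712 × 7 = 20.798 mm
D − Pe = 20.798 − 6.9 = 13.898 mm
Gross irrigation = 13.898 / 0.74 = 18.781 mm
Volume = 18.781 mm × 84.8 ha × 10 = 15926.3 m³

15930 m³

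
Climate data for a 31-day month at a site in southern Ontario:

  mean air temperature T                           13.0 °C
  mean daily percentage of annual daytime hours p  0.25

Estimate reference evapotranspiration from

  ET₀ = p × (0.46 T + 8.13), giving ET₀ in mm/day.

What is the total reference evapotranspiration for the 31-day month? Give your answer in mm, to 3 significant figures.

109 mm

ET₀ = 0.25 × (0.46 × 13.0 + 8.13) = 0.25 × 14.110 = 3.5275 mm/d
Monthly total = 3.5275 × 31 = 109.353 mm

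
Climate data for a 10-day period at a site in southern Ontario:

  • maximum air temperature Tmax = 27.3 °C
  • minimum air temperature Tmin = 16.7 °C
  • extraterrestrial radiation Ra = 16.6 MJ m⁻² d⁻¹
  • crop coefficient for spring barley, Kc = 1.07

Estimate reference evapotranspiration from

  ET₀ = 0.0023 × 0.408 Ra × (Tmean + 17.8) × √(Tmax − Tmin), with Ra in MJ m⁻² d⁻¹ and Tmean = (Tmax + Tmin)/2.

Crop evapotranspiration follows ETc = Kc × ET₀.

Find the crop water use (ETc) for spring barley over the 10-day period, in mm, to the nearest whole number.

22 mm

Tmean = (27.3 + 16.7)/2 = 22.00 °C
0.408 Ra = 0.408 × 16.6 = 6.7728 mm/d equivalent
ET₀ = 0.0023 × 6.7728 × (22.00 + 17.8) × √10.6 = 0.0023 × 6.7728 × 39.80 × 3.2558 = 2.0185 mm/d
ETc = Kc × ET₀ = 1.07 × 2.0185 = 2.1598 mm/d
Over 10 days: 2.1598 × 10 = 21.598 mm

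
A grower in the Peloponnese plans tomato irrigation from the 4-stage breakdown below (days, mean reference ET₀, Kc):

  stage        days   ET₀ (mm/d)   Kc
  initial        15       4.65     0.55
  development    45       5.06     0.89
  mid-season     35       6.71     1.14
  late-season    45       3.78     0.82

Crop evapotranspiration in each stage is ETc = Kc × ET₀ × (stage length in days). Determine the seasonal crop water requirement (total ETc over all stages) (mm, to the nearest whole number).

initial: 0.55 × 4.65 × 15 = 38.36 mm
development: 0.89 × 5.06 × 45 = 202.65 mm
mid-season: 1.14 × 6.71 × 35 = 267.73 mm
late-season: 0.82 × 3.78 × 45 = 139.48 mm
Seasonal total = 648.22 mm

648 mm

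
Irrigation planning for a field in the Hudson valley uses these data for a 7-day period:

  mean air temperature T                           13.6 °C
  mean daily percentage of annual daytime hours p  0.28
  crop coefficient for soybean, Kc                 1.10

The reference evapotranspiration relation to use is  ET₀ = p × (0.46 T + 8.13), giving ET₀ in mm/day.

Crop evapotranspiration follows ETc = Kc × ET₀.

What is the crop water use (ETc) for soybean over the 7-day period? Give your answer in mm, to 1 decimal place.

31.0 mm

ET₀ = 0.28 × (0.46 × 13.6 + 8.13) = 0.28 × 14.386 = 4.0281 mm/d
ETc = Kc × ET₀ = 1.10 × 4.0281 = 4.4309 mm/d
Over 7 days: 4.4309 × 7 = 31.016 mm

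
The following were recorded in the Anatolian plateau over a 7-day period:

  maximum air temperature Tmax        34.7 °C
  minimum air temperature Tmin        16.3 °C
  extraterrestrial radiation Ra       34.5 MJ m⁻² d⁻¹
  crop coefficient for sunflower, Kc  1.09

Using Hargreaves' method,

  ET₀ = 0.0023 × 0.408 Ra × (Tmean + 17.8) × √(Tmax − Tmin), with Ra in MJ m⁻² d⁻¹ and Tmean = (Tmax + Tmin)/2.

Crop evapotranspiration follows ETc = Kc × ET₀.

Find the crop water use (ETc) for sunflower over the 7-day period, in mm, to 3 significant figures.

45.9 mm

Tmean = (34.7 + 16.3)/2 = 25.50 °C
0.408 Ra = 0.408 × 34.5 = 14.0760 mm/d equivalent
ET₀ = 0.0023 × 14.0760 × (25.50 + 17.8) × √18.4 = 0.0023 × 14.0760 × 43.30 × 4.2895 = 6.0131 mm/d
ETc = Kc × ET₀ = 1.09 × 6.0131 = 6.5543 mm/d
Over 7 days: 6.5543 × 7 = 45.880 mm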